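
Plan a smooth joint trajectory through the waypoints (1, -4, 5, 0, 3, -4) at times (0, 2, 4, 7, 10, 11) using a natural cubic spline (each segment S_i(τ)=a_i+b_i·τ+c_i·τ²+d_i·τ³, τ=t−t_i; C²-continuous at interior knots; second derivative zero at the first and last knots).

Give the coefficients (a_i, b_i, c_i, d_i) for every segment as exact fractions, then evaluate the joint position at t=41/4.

Δ: Δ0=-5/2, Δ1=9/2, Δ2=-5/3, Δ3=1, Δ4=-7
row 1: diag=8, rhs=42; c'=1/4, d'=21/4
row 2: denom=10−2·1/4=19/2; d'=(-37−2·21/4)/(19/2)=-5
row 3: denom=12−3·6/19=210/19; d'=(16−3·-5)/(210/19)=589/210
row 4: denom=8−3·19/70=503/70; d'=(-48−3·589/210)/(503/70)=-3949/503
back: M4=-3949/503
back: M3=589/210−19/70·-3949/503=7448/1509
back: M2=-5−6/19·7448/1509=-3299/503
back: M1=21/4−1/4·-3299/503=6931/1006
M: M0=0, M1=6931/1006, M2=-3299/503, M3=7448/1509, M4=-3949/503, M5=0
seg 0: a=1, c=M0/2=0, d=(M1−M0)/(6·2)=6931/12072, b=Δ0−h0·(2M0+M1)/6=-7238/1509
seg 1: a=-4, c=M1/2=6931/2012, d=(M2−M1)/(6·2)=-13529/12072, b=Δ1−h1·(2M1+M2)/6=6317/3018
seg 2: a=5, c=M2/2=-3299/1006, d=(M3−M2)/(6·3)=17345/27162, b=Δ2−h2·(2M2+M3)/6=3658/1509
seg 3: a=0, c=M3/2=3724/1509, d=(M4−M3)/(6·3)=-19295/27162, b=Δ3−h3·(2M3+M4)/6=-31/3018
seg 4: a=3, c=M4/2=-3949/1006, d=(M5−M4)/(6·1)=3949/3018, b=Δ4−h4·(2M4+M5)/6=-6614/1509
t_q=41/4 → seg 4, τ=1/4; S=3+-6614/1509·τ+-3949/1006·τ²+3949/3018·τ³=108123/64384

  seg 0: a=1 b=-7238/1509 c=0 d=6931/12072
  seg 1: a=-4 b=6317/3018 c=6931/2012 d=-13529/12072
  seg 2: a=5 b=3658/1509 c=-3299/1006 d=17345/27162
  seg 3: a=0 b=-31/3018 c=3724/1509 d=-19295/27162
  seg 4: a=3 b=-6614/1509 c=-3949/1006 d=3949/3018
S(41/4) = 108123/64384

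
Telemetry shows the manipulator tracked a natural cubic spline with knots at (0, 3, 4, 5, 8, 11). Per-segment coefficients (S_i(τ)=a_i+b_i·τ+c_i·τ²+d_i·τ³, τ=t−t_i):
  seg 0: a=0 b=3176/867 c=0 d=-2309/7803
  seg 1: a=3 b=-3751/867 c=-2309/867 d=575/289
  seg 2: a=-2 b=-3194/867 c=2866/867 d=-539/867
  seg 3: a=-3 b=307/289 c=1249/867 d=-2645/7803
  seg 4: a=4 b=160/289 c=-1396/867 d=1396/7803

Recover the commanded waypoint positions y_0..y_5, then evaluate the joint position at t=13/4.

y_0 = S_0(0) = a_0 = 0
y_1 = S_1(0) = a_1 = 3
y_2 = S_2(0) = a_2 = -2
y_3 = S_3(0) = a_3 = -3
y_4 = S_4(0) = a_4 = 4
y_5 = S_4(3) = -4
t_q=13/4 is in segment 1 (τ=1/4); S_1(τ)=32979/18496

y_0=0 y_1=3 y_2=-2 y_3=-3 y_4=4 y_5=-4
S(13/4) = 32979/18496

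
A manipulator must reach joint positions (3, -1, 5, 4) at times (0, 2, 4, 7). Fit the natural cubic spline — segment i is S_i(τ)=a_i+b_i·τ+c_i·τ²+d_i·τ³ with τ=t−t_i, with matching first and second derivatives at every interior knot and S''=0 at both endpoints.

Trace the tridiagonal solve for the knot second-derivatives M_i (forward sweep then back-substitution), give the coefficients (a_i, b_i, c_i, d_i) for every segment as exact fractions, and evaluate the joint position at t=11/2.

  seg 0: a=3 b=-199/57 c=0 d=85/228
  seg 1: a=-1 b=56/57 c=85/38 d=-35/57
  seg 2: a=5 b=146/57 c=-55/38 d=55/342
S(11/2) = 1863/304

Δ: Δ0=-2, Δ1=3, Δ2=-1/3
row 1: diag=8, rhs=30; c'=1/4, d'=15/4
row 2: denom=10−2·1/4=19/2; d'=(-20−2·15/4)/(19/2)=-55/19
back: M2=-55/19
back: M1=15/4−1/4·-55/19=85/19
M: M0=0, M1=85/19, M2=-55/19, M3=0
seg 0: a=3, c=M0/2=0, d=(M1−M0)/(6·2)=85/228, b=Δ0−h0·(2M0+M1)/6=-199/57
seg 1: a=-1, c=M1/2=85/38, d=(M2−M1)/(6·2)=-35/57, b=Δ1−h1·(2M1+M2)/6=56/57
seg 2: a=5, c=M2/2=-55/38, d=(M3−M2)/(6·3)=55/342, b=Δ2−h2·(2M2+M3)/6=146/57
t_q=11/2 → seg 2, τ=3/2; S=5+146/57·τ+-55/38·τ²+55/342·τ³=1863/304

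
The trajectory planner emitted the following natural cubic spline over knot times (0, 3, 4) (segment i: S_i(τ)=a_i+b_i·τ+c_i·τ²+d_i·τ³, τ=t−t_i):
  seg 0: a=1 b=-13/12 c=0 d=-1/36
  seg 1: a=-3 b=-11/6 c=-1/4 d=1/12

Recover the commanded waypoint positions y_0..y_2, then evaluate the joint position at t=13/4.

y_0 = S_0(0) = a_0 = 1
y_1 = S_1(0) = a_1 = -3
y_2 = S_1(1) = -5
t_q=13/4 is in segment 1 (τ=1/4); S_1(τ)=-889/256

y_0=1 y_1=-3 y_2=-5
S(13/4) = -889/256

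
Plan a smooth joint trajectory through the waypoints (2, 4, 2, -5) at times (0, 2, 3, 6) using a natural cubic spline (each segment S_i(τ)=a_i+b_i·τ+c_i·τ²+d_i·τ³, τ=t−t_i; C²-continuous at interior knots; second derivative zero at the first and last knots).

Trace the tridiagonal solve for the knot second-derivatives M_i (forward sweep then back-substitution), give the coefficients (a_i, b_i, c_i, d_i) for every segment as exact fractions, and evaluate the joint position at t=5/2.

  seg 0: a=2 b=283/141 c=0 d=-71/282
  seg 1: a=4 b=-143/141 c=-71/47 d=74/141
  seg 2: a=2 b=-347/141 c=3/47 d=-1/141
S(5/2) = 299/94

Δ: Δ0=1, Δ1=-2, Δ2=-7/3
row 1: diag=6, rhs=-18; c'=1/6, d'=-3
row 2: denom=8−1·1/6=47/6; d'=(-2−1·-3)/(47/6)=6/47
back: M2=6/47
back: M1=-3−1/6·6/47=-142/47
M: M0=0, M1=-142/47, M2=6/47, M3=0
seg 0: a=2, c=M0/2=0, d=(M1−M0)/(6·2)=-71/282, b=Δ0−h0·(2M0+M1)/6=283/141
seg 1: a=4, c=M1/2=-71/47, d=(M2−M1)/(6·1)=74/141, b=Δ1−h1·(2M1+M2)/6=-143/141
seg 2: a=2, c=M2/2=3/47, d=(M3−M2)/(6·3)=-1/141, b=Δ2−h2·(2M2+M3)/6=-347/141
t_q=5/2 → seg 1, τ=1/2; S=4+-143/141·τ+-71/47·τ²+74/141·τ³=299/94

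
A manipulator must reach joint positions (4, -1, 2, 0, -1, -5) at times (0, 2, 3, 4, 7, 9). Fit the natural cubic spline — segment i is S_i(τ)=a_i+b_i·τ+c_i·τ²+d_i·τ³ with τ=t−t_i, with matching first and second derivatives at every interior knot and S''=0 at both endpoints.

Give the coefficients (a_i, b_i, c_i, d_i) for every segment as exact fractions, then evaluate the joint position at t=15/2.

  seg 0: a=4 b=-46199/9438 c=0 d=5651/9438
  seg 1: a=-1 b=21613/9438 c=5651/1573 d=-27205/9438
  seg 2: a=2 b=355/429 c=-15903/3146 d=21023/9438
  seg 3: a=0 b=-24539/9438 c=2560/1573 d=-211/726
  seg 4: a=-1 b=-3220/4719 c=-3109/3146 d=3109/18876
S(15/2) = -78909/50336

Δ: Δ0=-5/2, Δ1=3, Δ2=-2, Δ3=-1/3, Δ4=-2
row 1: diag=6, rhs=33; c'=1/6, d'=11/2
row 2: denom=4−1·1/6=23/6; d'=(-30−1·11/2)/(23/6)=-213/23
row 3: denom=8−1·6/23=178/23; d'=(10−1·-213/23)/(178/23)=443/178
row 4: denom=10−3·69/178=1573/178; d'=(-10−3·443/178)/(1573/178)=-3109/1573
back: M4=-3109/1573
back: M3=443/178−69/178·-3109/1573=5120/1573
back: M2=-213/23−6/23·5120/1573=-15903/1573
back: M1=11/2−1/6·-15903/1573=11302/1573
M: M0=0, M1=11302/1573, M2=-15903/1573, M3=5120/1573, M4=-3109/1573, M5=0
seg 0: a=4, c=M0/2=0, d=(M1−M0)/(6·2)=5651/9438, b=Δ0−h0·(2M0+M1)/6=-46199/9438
seg 1: a=-1, c=M1/2=5651/1573, d=(M2−M1)/(6·1)=-27205/9438, b=Δ1−h1·(2M1+M2)/6=21613/9438
seg 2: a=2, c=M2/2=-15903/3146, d=(M3−M2)/(6·1)=21023/9438, b=Δ2−h2·(2M2+M3)/6=355/429
seg 3: a=0, c=M3/2=2560/1573, d=(M4−M3)/(6·3)=-211/726, b=Δ3−h3·(2M3+M4)/6=-24539/9438
seg 4: a=-1, c=M4/2=-3109/3146, d=(M5−M4)/(6·2)=3109/18876, b=Δ4−h4·(2M4+M5)/6=-3220/4719
t_q=15/2 → seg 4, τ=1/2; S=-1+-3220/4719·τ+-3109/3146·τ²+3109/18876·τ³=-78909/50336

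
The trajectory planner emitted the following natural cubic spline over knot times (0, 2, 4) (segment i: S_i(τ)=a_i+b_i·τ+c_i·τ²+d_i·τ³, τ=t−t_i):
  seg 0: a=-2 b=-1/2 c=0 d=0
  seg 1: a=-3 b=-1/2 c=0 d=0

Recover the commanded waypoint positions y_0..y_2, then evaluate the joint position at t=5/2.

y_0 = S_0(0) = a_0 = -2
y_1 = S_1(0) = a_1 = -3
y_2 = S_1(2) = -4
t_q=5/2 is in segment 1 (τ=1/2); S_1(τ)=-13/4

y_0=-2 y_1=-3 y_2=-4
S(5/2) = -13/4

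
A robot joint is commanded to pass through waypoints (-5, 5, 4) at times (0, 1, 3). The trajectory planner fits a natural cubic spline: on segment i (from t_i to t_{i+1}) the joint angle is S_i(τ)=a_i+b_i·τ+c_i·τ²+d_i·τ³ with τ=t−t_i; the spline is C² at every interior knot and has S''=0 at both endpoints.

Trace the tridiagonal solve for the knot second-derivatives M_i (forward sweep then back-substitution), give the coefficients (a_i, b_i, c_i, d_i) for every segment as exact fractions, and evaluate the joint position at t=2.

Δ: Δ0=10, Δ1=-1/2
row 1: diag=6, rhs=-63; c'=1/3, d'=-21/2
back: M1=-21/2
M: M0=0, M1=-21/2, M2=0
seg 0: a=-5, c=M0/2=0, d=(M1−M0)/(6·1)=-7/4, b=Δ0−h0·(2M0+M1)/6=47/4
seg 1: a=5, c=M1/2=-21/4, d=(M2−M1)/(6·2)=7/8, b=Δ1−h1·(2M1+M2)/6=13/2
t_q=2 → seg 1, τ=1; S=5+13/2·τ+-21/4·τ²+7/8·τ³=57/8

  seg 0: a=-5 b=47/4 c=0 d=-7/4
  seg 1: a=5 b=13/2 c=-21/4 d=7/8
S(2) = 57/8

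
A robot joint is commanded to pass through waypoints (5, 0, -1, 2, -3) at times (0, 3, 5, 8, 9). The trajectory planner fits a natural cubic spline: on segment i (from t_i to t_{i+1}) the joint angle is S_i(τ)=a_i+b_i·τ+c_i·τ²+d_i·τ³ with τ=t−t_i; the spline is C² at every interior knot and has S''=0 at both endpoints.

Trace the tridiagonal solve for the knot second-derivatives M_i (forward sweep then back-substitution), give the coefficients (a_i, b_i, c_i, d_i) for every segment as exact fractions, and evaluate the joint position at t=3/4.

  seg 0: a=5 b=-799/452 c=0 d=137/12204
  seg 1: a=0 b=-331/226 c=137/1356 d=517/2712
  seg 2: a=-1 b=416/339 c=422/339 d=-1343/3051
  seg 3: a=2 b=-1081/339 c=-307/113 d=307/339
S(3/4) = 106425/28928

Δ: Δ0=-5/3, Δ1=-1/2, Δ2=1, Δ3=-5
row 1: diag=10, rhs=7; c'=1/5, d'=7/10
row 2: denom=10−2·1/5=48/5; d'=(9−2·7/10)/(48/5)=19/24
row 3: denom=8−3·5/16=113/16; d'=(-36−3·19/24)/(113/16)=-614/113
back: M3=-614/113
back: M2=19/24−5/16·-614/113=844/339
back: M1=7/10−1/5·844/339=137/678
M: M0=0, M1=137/678, M2=844/339, M3=-614/113, M4=0
seg 0: a=5, c=M0/2=0, d=(M1−M0)/(6·3)=137/12204, b=Δ0−h0·(2M0+M1)/6=-799/452
seg 1: a=0, c=M1/2=137/1356, d=(M2−M1)/(6·2)=517/2712, b=Δ1−h1·(2M1+M2)/6=-331/226
seg 2: a=-1, c=M2/2=422/339, d=(M3−M2)/(6·3)=-1343/3051, b=Δ2−h2·(2M2+M3)/6=416/339
seg 3: a=2, c=M3/2=-307/113, d=(M4−M3)/(6·1)=307/339, b=Δ3−h3·(2M3+M4)/6=-1081/339
t_q=3/4 → seg 0, τ=3/4; S=5+-799/452·τ+0·τ²+137/12204·τ³=106425/28928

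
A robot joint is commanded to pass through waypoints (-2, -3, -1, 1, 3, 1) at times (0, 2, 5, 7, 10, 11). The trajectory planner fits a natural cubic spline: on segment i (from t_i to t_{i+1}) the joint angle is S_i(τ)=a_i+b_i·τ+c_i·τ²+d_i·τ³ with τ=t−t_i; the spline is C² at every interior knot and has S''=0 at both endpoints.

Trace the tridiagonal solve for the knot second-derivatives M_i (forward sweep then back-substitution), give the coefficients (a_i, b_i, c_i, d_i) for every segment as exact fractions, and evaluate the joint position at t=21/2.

  seg 0: a=-2 b=-9149/12282 c=0 d=376/6141
  seg 1: a=-3 b=-125/12282 c=752/2047 d=-1741/36846
  seg 2: a=-1 b=5639/6141 c=-237/4094 d=1213/24564
  seg 3: a=1 b=7856/6141 c=488/2047 d=-302/2047
  seg 4: a=3 b=-7822/6141 c=-2230/2047 d=2230/6141
S(21/2) = 17491/8188

Δ: Δ0=-1/2, Δ1=2/3, Δ2=1, Δ3=2/3, Δ4=-2
row 1: diag=10, rhs=7; c'=3/10, d'=7/10
row 2: denom=10−3·3/10=91/10; d'=(2−3·7/10)/(91/10)=-1/91
row 3: denom=10−2·20/91=870/91; d'=(-2−2·-1/91)/(870/91)=-6/29
row 4: denom=8−3·91/290=2047/290; d'=(-16−3·-6/29)/(2047/290)=-4460/2047
back: M4=-4460/2047
back: M3=-6/29−91/290·-4460/2047=976/2047
back: M2=-1/91−20/91·976/2047=-237/2047
back: M1=7/10−3/10·-237/2047=1504/2047
M: M0=0, M1=1504/2047, M2=-237/2047, M3=976/2047, M4=-4460/2047, M5=0
seg 0: a=-2, c=M0/2=0, d=(M1−M0)/(6·2)=376/6141, b=Δ0−h0·(2M0+M1)/6=-9149/12282
seg 1: a=-3, c=M1/2=752/2047, d=(M2−M1)/(6·3)=-1741/36846, b=Δ1−h1·(2M1+M2)/6=-125/12282
seg 2: a=-1, c=M2/2=-237/4094, d=(M3−M2)/(6·2)=1213/24564, b=Δ2−h2·(2M2+M3)/6=5639/6141
seg 3: a=1, c=M3/2=488/2047, d=(M4−M3)/(6·3)=-302/2047, b=Δ3−h3·(2M3+M4)/6=7856/6141
seg 4: a=3, c=M4/2=-2230/2047, d=(M5−M4)/(6·1)=2230/6141, b=Δ4−h4·(2M4+M5)/6=-7822/6141
t_q=21/2 → seg 4, τ=1/2; S=3+-7822/6141·τ+-2230/2047·τ²+2230/6141·τ³=17491/8188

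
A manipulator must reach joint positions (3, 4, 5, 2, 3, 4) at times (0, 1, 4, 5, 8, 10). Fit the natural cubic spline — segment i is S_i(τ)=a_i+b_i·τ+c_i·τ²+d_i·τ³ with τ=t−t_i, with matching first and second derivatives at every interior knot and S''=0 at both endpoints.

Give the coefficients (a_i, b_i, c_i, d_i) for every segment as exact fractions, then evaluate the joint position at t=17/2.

Δ: Δ0=1, Δ1=1/3, Δ2=-3, Δ3=1/3, Δ4=1/2
row 1: diag=8, rhs=-4; c'=3/8, d'=-1/2
row 2: denom=8−3·3/8=55/8; d'=(-20−3·-1/2)/(55/8)=-148/55
row 3: denom=8−1·8/55=432/55; d'=(20−1·-148/55)/(432/55)=26/9
row 4: denom=10−3·55/144=425/48; d'=(1−3·26/9)/(425/48)=-368/425
back: M4=-368/425
back: M3=26/9−55/144·-368/425=821/255
back: M2=-148/55−8/55·821/255=-4028/1275
back: M1=-1/2−3/8·-4028/1275=291/425
M: M0=0, M1=291/425, M2=-4028/1275, M3=821/255, M4=-368/425, M5=0
seg 0: a=3, c=M0/2=0, d=(M1−M0)/(6·1)=97/850, b=Δ0−h0·(2M0+M1)/6=753/850
seg 1: a=4, c=M1/2=291/850, d=(M2−M1)/(6·3)=-4901/22950, b=Δ1−h1·(2M1+M2)/6=522/425
seg 2: a=5, c=M2/2=-2014/1275, d=(M3−M2)/(6·1)=2711/2550, b=Δ2−h2·(2M2+M3)/6=-2111/850
seg 3: a=2, c=M3/2=821/510, d=(M4−M3)/(6·3)=-5209/22950, b=Δ3−h3·(2M3+M4)/6=-184/75
seg 4: a=3, c=M4/2=-184/425, d=(M5−M4)/(6·2)=92/1275, b=Δ4−h4·(2M4+M5)/6=2747/2550
t_q=17/2 → seg 4, τ=1/2; S=3+2747/2550·τ+-184/425·τ²+92/1275·τ³=5847/1700

  seg 0: a=3 b=753/850 c=0 d=97/850
  seg 1: a=4 b=522/425 c=291/850 d=-4901/22950
  seg 2: a=5 b=-2111/850 c=-2014/1275 d=2711/2550
  seg 3: a=2 b=-184/75 c=821/510 d=-5209/22950
  seg 4: a=3 b=2747/2550 c=-184/425 d=92/1275
S(17/2) = 5847/1700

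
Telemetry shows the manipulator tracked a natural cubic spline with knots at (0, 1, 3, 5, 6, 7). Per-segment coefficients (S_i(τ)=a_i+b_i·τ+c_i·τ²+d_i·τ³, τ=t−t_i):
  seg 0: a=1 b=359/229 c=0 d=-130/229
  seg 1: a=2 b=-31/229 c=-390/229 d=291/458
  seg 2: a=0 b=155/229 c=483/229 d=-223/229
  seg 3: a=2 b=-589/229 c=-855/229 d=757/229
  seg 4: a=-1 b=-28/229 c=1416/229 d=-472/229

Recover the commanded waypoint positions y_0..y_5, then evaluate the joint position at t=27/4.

y_0=1 y_1=2 y_2=0 y_3=2 y_4=-1 y_5=3
S(27/4) = 2779/1832

y_0 = S_0(0) = a_0 = 1
y_1 = S_1(0) = a_1 = 2
y_2 = S_2(0) = a_2 = 0
y_3 = S_3(0) = a_3 = 2
y_4 = S_4(0) = a_4 = -1
y_5 = S_4(1) = 3
t_q=27/4 is in segment 4 (τ=3/4); S_4(τ)=2779/1832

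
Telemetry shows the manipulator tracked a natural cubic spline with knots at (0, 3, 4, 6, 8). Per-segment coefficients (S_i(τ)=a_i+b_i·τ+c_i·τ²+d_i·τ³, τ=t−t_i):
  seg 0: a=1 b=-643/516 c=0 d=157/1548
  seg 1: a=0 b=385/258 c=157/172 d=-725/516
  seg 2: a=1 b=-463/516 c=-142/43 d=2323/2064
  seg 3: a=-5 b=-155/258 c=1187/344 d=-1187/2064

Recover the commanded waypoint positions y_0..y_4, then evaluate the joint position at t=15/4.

y_0 = S_0(0) = a_0 = 1
y_1 = S_1(0) = a_1 = 0
y_2 = S_2(0) = a_2 = 1
y_3 = S_3(0) = a_3 = -5
y_4 = S_3(2) = 3
t_q=15/4 is in segment 1 (τ=3/4); S_1(τ)=11447/11008

y_0=1 y_1=0 y_2=1 y_3=-5 y_4=3
S(15/4) = 11447/11008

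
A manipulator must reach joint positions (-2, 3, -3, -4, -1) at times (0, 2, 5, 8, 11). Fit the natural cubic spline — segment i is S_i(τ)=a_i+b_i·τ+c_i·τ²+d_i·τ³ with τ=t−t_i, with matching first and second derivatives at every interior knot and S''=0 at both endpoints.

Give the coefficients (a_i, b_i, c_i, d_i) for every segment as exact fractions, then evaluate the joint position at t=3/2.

Δ: Δ0=5/2, Δ1=-2, Δ2=-1/3, Δ3=1
row 1: diag=10, rhs=-27; c'=3/10, d'=-27/10
row 2: denom=12−3·3/10=111/10; d'=(10−3·-27/10)/(111/10)=181/111
row 3: denom=12−3·10/37=414/37; d'=(8−3·181/111)/(414/37)=5/18
back: M3=5/18
back: M2=181/111−10/37·5/18=14/9
back: M1=-27/10−3/10·14/9=-19/6
M: M0=0, M1=-19/6, M2=14/9, M3=5/18, M4=0
seg 0: a=-2, c=M0/2=0, d=(M1−M0)/(6·2)=-19/72, b=Δ0−h0·(2M0+M1)/6=32/9
seg 1: a=3, c=M1/2=-19/12, d=(M2−M1)/(6·3)=85/324, b=Δ1−h1·(2M1+M2)/6=7/18
seg 2: a=-3, c=M2/2=7/9, d=(M3−M2)/(6·3)=-23/324, b=Δ2−h2·(2M2+M3)/6=-73/36
seg 3: a=-4, c=M3/2=5/36, d=(M4−M3)/(6·3)=-5/324, b=Δ3−h3·(2M3+M4)/6=13/18
t_q=3/2 → seg 0, τ=3/2; S=-2+32/9·τ+0·τ²+-19/72·τ³=469/192

  seg 0: a=-2 b=32/9 c=0 d=-19/72
  seg 1: a=3 b=7/18 c=-19/12 d=85/324
  seg 2: a=-3 b=-73/36 c=7/9 d=-23/324
  seg 3: a=-4 b=13/18 c=5/36 d=-5/324
S(3/2) = 469/192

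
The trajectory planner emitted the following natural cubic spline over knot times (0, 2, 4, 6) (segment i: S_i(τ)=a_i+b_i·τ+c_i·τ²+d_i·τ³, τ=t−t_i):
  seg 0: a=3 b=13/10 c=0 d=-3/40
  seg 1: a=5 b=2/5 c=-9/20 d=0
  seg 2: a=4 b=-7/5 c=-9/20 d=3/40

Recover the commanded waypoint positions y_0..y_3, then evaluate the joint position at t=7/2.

y_0=3 y_1=5 y_2=4 y_3=0
S(7/2) = 367/80

y_0 = S_0(0) = a_0 = 3
y_1 = S_1(0) = a_1 = 5
y_2 = S_2(0) = a_2 = 4
y_3 = S_2(2) = 0
t_q=7/2 is in segment 1 (τ=3/2); S_1(τ)=367/80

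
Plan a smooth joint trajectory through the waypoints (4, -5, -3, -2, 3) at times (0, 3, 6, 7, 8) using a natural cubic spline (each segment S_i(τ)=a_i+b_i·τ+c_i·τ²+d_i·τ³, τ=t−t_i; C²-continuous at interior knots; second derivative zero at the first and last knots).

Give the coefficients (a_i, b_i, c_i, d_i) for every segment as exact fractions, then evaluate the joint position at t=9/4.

  seg 0: a=4 b=-1373/336 c=0 d=365/3024
  seg 1: a=-5 b=-139/168 c=365/336 d=-593/3024
  seg 2: a=-3 b=19/48 c=-19/28 d=431/336
  seg 3: a=-2 b=485/168 c=355/112 d=-355/336
S(9/4) = -3911/1024

Δ: Δ0=-3, Δ1=2/3, Δ2=1, Δ3=5
row 1: diag=12, rhs=22; c'=1/4, d'=11/6
row 2: denom=8−3·1/4=29/4; d'=(2−3·11/6)/(29/4)=-14/29
row 3: denom=4−1·4/29=112/29; d'=(24−1·-14/29)/(112/29)=355/56
back: M3=355/56
back: M2=-14/29−4/29·355/56=-19/14
back: M1=11/6−1/4·-19/14=365/168
M: M0=0, M1=365/168, M2=-19/14, M3=355/56, M4=0
seg 0: a=4, c=M0/2=0, d=(M1−M0)/(6·3)=365/3024, b=Δ0−h0·(2M0+M1)/6=-1373/336
seg 1: a=-5, c=M1/2=365/336, d=(M2−M1)/(6·3)=-593/3024, b=Δ1−h1·(2M1+M2)/6=-139/168
seg 2: a=-3, c=M2/2=-19/28, d=(M3−M2)/(6·1)=431/336, b=Δ2−h2·(2M2+M3)/6=19/48
seg 3: a=-2, c=M3/2=355/112, d=(M4−M3)/(6·1)=-355/336, b=Δ3−h3·(2M3+M4)/6=485/168
t_q=9/4 → seg 0, τ=9/4; S=4+-1373/336·τ+0·τ²+365/3024·τ³=-3911/1024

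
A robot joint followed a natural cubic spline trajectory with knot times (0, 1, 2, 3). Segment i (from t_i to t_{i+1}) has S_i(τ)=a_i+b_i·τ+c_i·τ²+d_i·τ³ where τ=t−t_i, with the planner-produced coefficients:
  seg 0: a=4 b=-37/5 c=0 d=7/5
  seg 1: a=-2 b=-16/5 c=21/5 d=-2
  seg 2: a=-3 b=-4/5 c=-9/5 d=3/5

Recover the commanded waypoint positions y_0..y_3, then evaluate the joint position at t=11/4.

y_0=4 y_1=-2 y_2=-3 y_3=-5
S(11/4) = -279/64

y_0 = S_0(0) = a_0 = 4
y_1 = S_1(0) = a_1 = -2
y_2 = S_2(0) = a_2 = -3
y_3 = S_2(1) = -5
t_q=11/4 is in segment 2 (τ=3/4); S_2(τ)=-279/64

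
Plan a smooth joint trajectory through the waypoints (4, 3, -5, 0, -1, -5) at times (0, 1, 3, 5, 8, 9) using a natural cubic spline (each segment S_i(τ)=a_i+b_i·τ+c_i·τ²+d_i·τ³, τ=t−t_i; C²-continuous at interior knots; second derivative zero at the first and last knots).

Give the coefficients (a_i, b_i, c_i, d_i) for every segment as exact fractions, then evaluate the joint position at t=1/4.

Δ: Δ0=-1, Δ1=-4, Δ2=5/2, Δ3=-1/3, Δ4=-4
row 1: diag=6, rhs=-18; c'=1/3, d'=-3
row 2: denom=8−2·1/3=22/3; d'=(39−2·-3)/(22/3)=135/22
row 3: denom=10−2·3/11=104/11; d'=(-17−2·135/22)/(104/11)=-161/52
row 4: denom=8−3·33/104=733/104; d'=(-22−3·-161/52)/(733/104)=-1322/733
back: M4=-1322/733
back: M3=-161/52−33/104·-1322/733=-1850/733
back: M2=135/22−3/11·-1850/733=10005/1466
back: M1=-3−1/3·10005/1466=-7733/1466
M: M0=0, M1=-7733/1466, M2=10005/1466, M3=-1850/733, M4=-1322/733, M5=0
seg 0: a=4, c=M0/2=0, d=(M1−M0)/(6·1)=-7733/8796, b=Δ0−h0·(2M0+M1)/6=-1063/8796
seg 1: a=3, c=M1/2=-7733/2932, d=(M2−M1)/(6·2)=8869/8796, b=Δ1−h1·(2M1+M2)/6=-12131/4398
seg 2: a=-5, c=M2/2=10005/2932, d=(M3−M2)/(6·2)=-13705/17592, b=Δ2−h2·(2M2+M3)/6=-5315/4398
seg 3: a=0, c=M3/2=-925/733, d=(M4−M3)/(6·3)=88/2199, b=Δ3−h3·(2M3+M4)/6=6800/2199
seg 4: a=-1, c=M4/2=-661/733, d=(M5−M4)/(6·1)=661/2199, b=Δ4−h4·(2M4+M5)/6=-7474/2199
t_q=1/4 → seg 0, τ=1/4; S=4+-1063/8796·τ+0·τ²+-7733/8796·τ³=742345/187648

  seg 0: a=4 b=-1063/8796 c=0 d=-7733/8796
  seg 1: a=3 b=-12131/4398 c=-7733/2932 d=8869/8796
  seg 2: a=-5 b=-5315/4398 c=10005/2932 d=-13705/17592
  seg 3: a=0 b=6800/2199 c=-925/733 d=88/2199
  seg 4: a=-1 b=-7474/2199 c=-661/733 d=661/2199
S(1/4) = 742345/187648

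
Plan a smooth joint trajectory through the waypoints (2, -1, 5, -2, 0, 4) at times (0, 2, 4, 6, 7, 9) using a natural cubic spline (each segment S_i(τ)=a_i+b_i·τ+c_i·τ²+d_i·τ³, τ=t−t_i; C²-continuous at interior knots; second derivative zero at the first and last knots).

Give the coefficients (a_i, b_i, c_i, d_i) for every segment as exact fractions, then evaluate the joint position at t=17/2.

Δ: Δ0=-3/2, Δ1=3, Δ2=-7/2, Δ3=2, Δ4=2
row 1: diag=8, rhs=27; c'=1/4, d'=27/8
row 2: denom=8−2·1/4=15/2; d'=(-39−2·27/8)/(15/2)=-61/10
row 3: denom=6−2·4/15=82/15; d'=(33−2·-61/10)/(82/15)=339/41
row 4: denom=6−1·15/82=477/82; d'=(0−1·339/41)/(477/82)=-226/159
back: M4=-226/159
back: M3=339/41−15/82·-226/159=452/53
back: M2=-61/10−4/15·452/53=-2663/318
back: M1=27/8−1/4·-2663/318=1739/318
M: M0=0, M1=1739/318, M2=-2663/318, M3=452/53, M4=-226/159, M5=0
seg 0: a=2, c=M0/2=0, d=(M1−M0)/(6·2)=1739/3816, b=Δ0−h0·(2M0+M1)/6=-1585/477
seg 1: a=-1, c=M1/2=1739/636, d=(M2−M1)/(6·2)=-2201/1908, b=Δ1−h1·(2M1+M2)/6=2047/954
seg 2: a=5, c=M2/2=-2663/636, d=(M3−M2)/(6·2)=5375/3816, b=Δ2−h2·(2M2+M3)/6=-725/954
seg 3: a=-2, c=M3/2=226/53, d=(M4−M3)/(6·1)=-791/477, b=Δ3−h3·(2M3+M4)/6=-289/477
seg 4: a=0, c=M4/2=-113/159, d=(M5−M4)/(6·2)=113/954, b=Δ4−h4·(2M4+M5)/6=1406/477
t_q=17/2 → seg 4, τ=3/2; S=0+1406/477·τ+-113/159·τ²+113/954·τ³=8197/2544

  seg 0: a=2 b=-1585/477 c=0 d=1739/3816
  seg 1: a=-1 b=2047/954 c=1739/636 d=-2201/1908
  seg 2: a=5 b=-725/954 c=-2663/636 d=5375/3816
  seg 3: a=-2 b=-289/477 c=226/53 d=-791/477
  seg 4: a=0 b=1406/477 c=-113/159 d=113/954
S(17/2) = 8197/2544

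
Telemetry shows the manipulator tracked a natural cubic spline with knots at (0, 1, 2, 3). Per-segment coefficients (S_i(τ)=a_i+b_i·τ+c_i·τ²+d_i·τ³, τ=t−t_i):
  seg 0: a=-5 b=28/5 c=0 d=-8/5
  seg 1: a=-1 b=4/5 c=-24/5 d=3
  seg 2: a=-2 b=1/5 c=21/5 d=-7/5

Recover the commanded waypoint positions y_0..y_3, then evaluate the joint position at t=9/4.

y_0=-5 y_1=-1 y_2=-2 y_3=1
S(9/4) = -547/320

y_0 = S_0(0) = a_0 = -5
y_1 = S_1(0) = a_1 = -1
y_2 = S_2(0) = a_2 = -2
y_3 = S_2(1) = 1
t_q=9/4 is in segment 2 (τ=1/4); S_2(τ)=-547/320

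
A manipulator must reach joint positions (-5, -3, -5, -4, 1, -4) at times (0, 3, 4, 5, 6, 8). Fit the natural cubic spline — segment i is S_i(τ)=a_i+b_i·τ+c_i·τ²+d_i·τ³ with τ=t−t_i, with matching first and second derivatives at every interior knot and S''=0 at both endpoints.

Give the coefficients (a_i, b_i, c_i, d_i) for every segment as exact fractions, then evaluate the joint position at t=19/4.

Δ: Δ0=2/3, Δ1=-2, Δ2=1, Δ3=5, Δ4=-5/2
row 1: diag=8, rhs=-16; c'=1/8, d'=-2
row 2: denom=4−1·1/8=31/8; d'=(18−1·-2)/(31/8)=160/31
row 3: denom=4−1·8/31=116/31; d'=(24−1·160/31)/(116/31)=146/29
row 4: denom=6−1·31/116=665/116; d'=(-45−1·146/29)/(665/116)=-5804/665
back: M4=-5804/665
back: M3=146/29−31/116·-5804/665=4899/665
back: M2=160/31−8/31·4899/665=2168/665
back: M1=-2−1/8·2168/665=-1601/665
M: M0=0, M1=-1601/665, M2=2168/665, M3=4899/665, M4=-5804/665, M5=0
seg 0: a=-5, c=M0/2=0, d=(M1−M0)/(6·3)=-1601/11970, b=Δ0−h0·(2M0+M1)/6=7463/3990
seg 1: a=-3, c=M1/2=-1601/1330, d=(M2−M1)/(6·1)=3769/3990, b=Δ1−h1·(2M1+M2)/6=-3473/1995
seg 2: a=-5, c=M2/2=1084/665, d=(M3−M2)/(6·1)=2731/3990, b=Δ2−h2·(2M2+M3)/6=-1049/798
seg 3: a=-4, c=M3/2=4899/1330, d=(M4−M3)/(6·1)=-1529/570, b=Δ3−h3·(2M3+M4)/6=7978/1995
seg 4: a=1, c=M4/2=-2902/665, d=(M5−M4)/(6·2)=1451/1995, b=Δ4−h4·(2M4+M5)/6=13241/3990
t_q=19/4 → seg 2, τ=3/4; S=-5+-1049/798·τ+1084/665·τ²+2731/3990·τ³=-406893/85120

  seg 0: a=-5 b=7463/3990 c=0 d=-1601/11970
  seg 1: a=-3 b=-3473/1995 c=-1601/1330 d=3769/3990
  seg 2: a=-5 b=-1049/798 c=1084/665 d=2731/3990
  seg 3: a=-4 b=7978/1995 c=4899/1330 d=-1529/570
  seg 4: a=1 b=13241/3990 c=-2902/665 d=1451/1995
S(19/4) = -406893/85120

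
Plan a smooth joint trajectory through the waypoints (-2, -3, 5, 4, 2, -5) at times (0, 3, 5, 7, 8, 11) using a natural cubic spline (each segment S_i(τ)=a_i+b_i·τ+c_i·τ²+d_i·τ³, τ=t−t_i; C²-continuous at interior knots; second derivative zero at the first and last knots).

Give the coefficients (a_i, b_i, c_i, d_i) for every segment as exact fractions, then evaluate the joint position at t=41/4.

Δ: Δ0=-1/3, Δ1=4, Δ2=-1/2, Δ3=-2, Δ4=-7/3
row 1: diag=10, rhs=26; c'=1/5, d'=13/5
row 2: denom=8−2·1/5=38/5; d'=(-27−2·13/5)/(38/5)=-161/38
row 3: denom=6−2·5/19=104/19; d'=(-9−2·-161/38)/(104/19)=-5/52
row 4: denom=8−1·19/104=813/104; d'=(-2−1·-5/52)/(813/104)=-66/271
back: M4=-66/271
back: M3=-5/52−19/104·-66/271=-14/271
back: M2=-161/38−5/19·-14/271=-2289/542
back: M1=13/5−1/5·-2289/542=1867/542
M: M0=0, M1=1867/542, M2=-2289/542, M3=-14/271, M4=-66/271, M5=0
seg 0: a=-2, c=M0/2=0, d=(M1−M0)/(6·3)=1867/9756, b=Δ0−h0·(2M0+M1)/6=-6685/3252
seg 1: a=-3, c=M1/2=1867/1084, d=(M2−M1)/(6·2)=-1039/1626, b=Δ1−h1·(2M1+M2)/6=5059/1626
seg 2: a=5, c=M2/2=-2289/1084, d=(M3−M2)/(6·2)=2261/6504, b=Δ2−h2·(2M2+M3)/6=3793/1626
seg 3: a=4, c=M3/2=-7/271, d=(M4−M3)/(6·1)=-26/813, b=Δ3−h3·(2M3+M4)/6=-1579/813
seg 4: a=2, c=M4/2=-33/271, d=(M5−M4)/(6·3)=11/813, b=Δ4−h4·(2M4+M5)/6=-1699/813
t_q=41/4 → seg 4, τ=9/4; S=2+-1699/813·τ+-33/271·τ²+11/813·τ³=-54883/17344

  seg 0: a=-2 b=-6685/3252 c=0 d=1867/9756
  seg 1: a=-3 b=5059/1626 c=1867/1084 d=-1039/1626
  seg 2: a=5 b=3793/1626 c=-2289/1084 d=2261/6504
  seg 3: a=4 b=-1579/813 c=-7/271 d=-26/813
  seg 4: a=2 b=-1699/813 c=-33/271 d=11/813
S(41/4) = -54883/17344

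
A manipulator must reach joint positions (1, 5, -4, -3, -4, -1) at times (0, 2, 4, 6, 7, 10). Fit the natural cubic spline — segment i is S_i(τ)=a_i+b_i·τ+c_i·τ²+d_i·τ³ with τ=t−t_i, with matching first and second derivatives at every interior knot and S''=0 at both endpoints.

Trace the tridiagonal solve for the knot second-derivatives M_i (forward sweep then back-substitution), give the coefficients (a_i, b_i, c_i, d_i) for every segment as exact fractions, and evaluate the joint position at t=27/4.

  seg 0: a=1 b=2663/641 c=0 d=-1381/2564
  seg 1: a=5 b=-1480/641 c=-4143/1282 d=5477/5128
  seg 2: a=-4 b=-3101/1282 c=8145/2564 d=-4403/5128
  seg 3: a=-3 b=-10/641 c=-1266/641 d=635/641
  seg 4: a=-4 b=-637/641 c=639/641 d=-71/641
S(27/4) = -151983/41024

Δ: Δ0=2, Δ1=-9/2, Δ2=1/2, Δ3=-1, Δ4=1
row 1: diag=8, rhs=-39; c'=1/4, d'=-39/8
row 2: denom=8−2·1/4=15/2; d'=(30−2·-39/8)/(15/2)=53/10
row 3: denom=6−2·4/15=82/15; d'=(-9−2·53/10)/(82/15)=-147/41
row 4: denom=8−1·15/82=641/82; d'=(12−1·-147/41)/(641/82)=1278/641
back: M4=1278/641
back: M3=-147/41−15/82·1278/641=-2532/641
back: M2=53/10−4/15·-2532/641=8145/1282
back: M1=-39/8−1/4·8145/1282=-4143/641
M: M0=0, M1=-4143/641, M2=8145/1282, M3=-2532/641, M4=1278/641, M5=0
seg 0: a=1, c=M0/2=0, d=(M1−M0)/(6·2)=-1381/2564, b=Δ0−h0·(2M0+M1)/6=2663/641
seg 1: a=5, c=M1/2=-4143/1282, d=(M2−M1)/(6·2)=5477/5128, b=Δ1−h1·(2M1+M2)/6=-1480/641
seg 2: a=-4, c=M2/2=8145/2564, d=(M3−M2)/(6·2)=-4403/5128, b=Δ2−h2·(2M2+M3)/6=-3101/1282
seg 3: a=-3, c=M3/2=-1266/641, d=(M4−M3)/(6·1)=635/641, b=Δ3−h3·(2M3+M4)/6=-10/641
seg 4: a=-4, c=M4/2=639/641, d=(M5−M4)/(6·3)=-71/641, b=Δ4−h4·(2M4+M5)/6=-637/641
t_q=27/4 → seg 3, τ=3/4; S=-3+-10/641·τ+-1266/641·τ²+635/641·τ³=-151983/41024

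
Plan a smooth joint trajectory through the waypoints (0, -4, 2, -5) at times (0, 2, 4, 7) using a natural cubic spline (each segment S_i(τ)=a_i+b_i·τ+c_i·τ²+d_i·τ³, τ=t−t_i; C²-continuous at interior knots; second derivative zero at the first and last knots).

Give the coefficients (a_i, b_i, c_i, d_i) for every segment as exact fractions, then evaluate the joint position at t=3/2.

  seg 0: a=0 b=-205/57 c=0 d=91/228
  seg 1: a=-4 b=68/57 c=91/38 d=-85/114
  seg 2: a=2 b=104/57 c=-79/38 d=79/342
S(3/2) = -2461/608

Δ: Δ0=-2, Δ1=3, Δ2=-7/3
row 1: diag=8, rhs=30; c'=1/4, d'=15/4
row 2: denom=10−2·1/4=19/2; d'=(-32−2·15/4)/(19/2)=-79/19
back: M2=-79/19
back: M1=15/4−1/4·-79/19=91/19
M: M0=0, M1=91/19, M2=-79/19, M3=0
seg 0: a=0, c=M0/2=0, d=(M1−M0)/(6·2)=91/228, b=Δ0−h0·(2M0+M1)/6=-205/57
seg 1: a=-4, c=M1/2=91/38, d=(M2−M1)/(6·2)=-85/114, b=Δ1−h1·(2M1+M2)/6=68/57
seg 2: a=2, c=M2/2=-79/38, d=(M3−M2)/(6·3)=79/342, b=Δ2−h2·(2M2+M3)/6=104/57
t_q=3/2 → seg 0, τ=3/2; S=0+-205/57·τ+0·τ²+91/228·τ³=-2461/608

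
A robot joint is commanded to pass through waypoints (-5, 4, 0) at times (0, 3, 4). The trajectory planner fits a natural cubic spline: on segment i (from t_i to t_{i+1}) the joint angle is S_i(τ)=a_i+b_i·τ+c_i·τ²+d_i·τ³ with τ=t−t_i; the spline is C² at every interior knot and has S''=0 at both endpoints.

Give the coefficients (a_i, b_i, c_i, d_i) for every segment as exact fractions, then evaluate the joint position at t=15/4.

Δ: Δ0=3, Δ1=-4
row 1: diag=8, rhs=-42; c'=1/8, d'=-21/4
back: M1=-21/4
M: M0=0, M1=-21/4, M2=0
seg 0: a=-5, c=M0/2=0, d=(M1−M0)/(6·3)=-7/24, b=Δ0−h0·(2M0+M1)/6=45/8
seg 1: a=4, c=M1/2=-21/8, d=(M2−M1)/(6·1)=7/8, b=Δ1−h1·(2M1+M2)/6=-9/4
t_q=15/4 → seg 1, τ=3/4; S=4+-9/4·τ+-21/8·τ²+7/8·τ³=617/512

  seg 0: a=-5 b=45/8 c=0 d=-7/24
  seg 1: a=4 b=-9/4 c=-21/8 d=7/8
S(15/4) = 617/512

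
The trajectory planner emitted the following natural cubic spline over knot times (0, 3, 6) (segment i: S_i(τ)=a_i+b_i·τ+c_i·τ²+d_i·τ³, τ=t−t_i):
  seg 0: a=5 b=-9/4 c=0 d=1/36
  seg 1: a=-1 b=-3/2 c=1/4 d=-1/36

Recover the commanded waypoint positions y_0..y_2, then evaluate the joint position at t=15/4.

y_0 = S_0(0) = a_0 = 5
y_1 = S_1(0) = a_1 = -1
y_2 = S_1(3) = -4
t_q=15/4 is in segment 1 (τ=3/4); S_1(τ)=-511/256

y_0=5 y_1=-1 y_2=-4
S(15/4) = -511/256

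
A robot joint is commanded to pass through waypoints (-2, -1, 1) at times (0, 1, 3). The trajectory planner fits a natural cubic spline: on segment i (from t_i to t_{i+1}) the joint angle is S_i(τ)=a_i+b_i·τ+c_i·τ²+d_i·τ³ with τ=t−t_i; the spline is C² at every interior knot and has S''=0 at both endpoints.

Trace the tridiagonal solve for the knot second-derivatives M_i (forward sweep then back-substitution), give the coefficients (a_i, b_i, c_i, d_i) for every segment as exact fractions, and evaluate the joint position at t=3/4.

  seg 0: a=-2 b=1 c=0 d=0
  seg 1: a=-1 b=1 c=0 d=0
S(3/4) = -5/4

Δ: Δ0=1, Δ1=1
row 1: diag=6, rhs=0; c'=1/3, d'=0
back: M1=0
M: M0=0, M1=0, M2=0
seg 0: a=-2, c=M0/2=0, d=(M1−M0)/(6·1)=0, b=Δ0−h0·(2M0+M1)/6=1
seg 1: a=-1, c=M1/2=0, d=(M2−M1)/(6·2)=0, b=Δ1−h1·(2M1+M2)/6=1
t_q=3/4 → seg 0, τ=3/4; S=-2+1·τ+0·τ²+0·τ³=-5/4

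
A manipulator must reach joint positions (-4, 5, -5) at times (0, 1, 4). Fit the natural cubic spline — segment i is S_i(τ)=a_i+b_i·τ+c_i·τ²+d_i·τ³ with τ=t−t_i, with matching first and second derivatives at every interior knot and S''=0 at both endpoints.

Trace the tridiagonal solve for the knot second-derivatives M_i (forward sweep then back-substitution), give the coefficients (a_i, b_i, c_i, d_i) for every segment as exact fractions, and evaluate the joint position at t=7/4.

  seg 0: a=-4 b=253/24 c=0 d=-37/24
  seg 1: a=5 b=71/12 c=-37/8 d=37/72
S(7/4) = 3611/512

Δ: Δ0=9, Δ1=-10/3
row 1: diag=8, rhs=-74; c'=3/8, d'=-37/4
back: M1=-37/4
M: M0=0, M1=-37/4, M2=0
seg 0: a=-4, c=M0/2=0, d=(M1−M0)/(6·1)=-37/24, b=Δ0−h0·(2M0+M1)/6=253/24
seg 1: a=5, c=M1/2=-37/8, d=(M2−M1)/(6·3)=37/72, b=Δ1−h1·(2M1+M2)/6=71/12
t_q=7/4 → seg 1, τ=3/4; S=5+71/12·τ+-37/8·τ²+37/72·τ³=3611/512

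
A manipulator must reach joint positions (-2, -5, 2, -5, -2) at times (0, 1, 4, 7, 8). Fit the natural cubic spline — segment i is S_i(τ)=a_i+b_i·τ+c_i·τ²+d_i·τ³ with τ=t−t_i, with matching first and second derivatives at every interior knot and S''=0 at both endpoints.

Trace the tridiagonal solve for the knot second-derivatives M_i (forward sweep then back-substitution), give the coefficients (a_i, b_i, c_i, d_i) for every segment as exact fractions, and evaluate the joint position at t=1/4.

  seg 0: a=-2 b=-4 c=0 d=1
  seg 1: a=-5 b=-1 c=3 d=-17/27
  seg 2: a=2 b=0 c=-8/3 d=17/27
  seg 3: a=-5 b=1 c=3 d=-1
S(1/4) = -191/64

Δ: Δ0=-3, Δ1=7/3, Δ2=-7/3, Δ3=3
row 1: diag=8, rhs=32; c'=3/8, d'=4
row 2: denom=12−3·3/8=87/8; d'=(-28−3·4)/(87/8)=-320/87
row 3: denom=8−3·8/29=208/29; d'=(32−3·-320/87)/(208/29)=6
back: M3=6
back: M2=-320/87−8/29·6=-16/3
back: M1=4−3/8·-16/3=6
M: M0=0, M1=6, M2=-16/3, M3=6, M4=0
seg 0: a=-2, c=M0/2=0, d=(M1−M0)/(6·1)=1, b=Δ0−h0·(2M0+M1)/6=-4
seg 1: a=-5, c=M1/2=3, d=(M2−M1)/(6·3)=-17/27, b=Δ1−h1·(2M1+M2)/6=-1
seg 2: a=2, c=M2/2=-8/3, d=(M3−M2)/(6·3)=17/27, b=Δ2−h2·(2M2+M3)/6=0
seg 3: a=-5, c=M3/2=3, d=(M4−M3)/(6·1)=-1, b=Δ3−h3·(2M3+M4)/6=1
t_q=1/4 → seg 0, τ=1/4; S=-2+-4·τ+0·τ²+1·τ³=-191/64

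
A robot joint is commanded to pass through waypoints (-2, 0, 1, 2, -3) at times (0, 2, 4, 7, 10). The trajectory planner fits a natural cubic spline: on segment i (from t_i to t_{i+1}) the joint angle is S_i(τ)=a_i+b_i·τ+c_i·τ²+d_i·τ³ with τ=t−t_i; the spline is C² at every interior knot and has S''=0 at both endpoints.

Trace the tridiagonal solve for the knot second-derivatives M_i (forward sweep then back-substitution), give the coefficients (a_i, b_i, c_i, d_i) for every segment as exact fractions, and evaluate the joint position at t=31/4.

Δ: Δ0=1, Δ1=1/2, Δ2=1/3, Δ3=-5/3
row 1: diag=8, rhs=-3; c'=1/4, d'=-3/8
row 2: denom=10−2·1/4=19/2; d'=(-1−2·-3/8)/(19/2)=-1/38
row 3: denom=12−3·6/19=210/19; d'=(-12−3·-1/38)/(210/19)=-151/140
back: M3=-151/140
back: M2=-1/38−6/19·-151/140=11/35
back: M1=-3/8−1/4·11/35=-127/280
M: M0=0, M1=-127/280, M2=11/35, M3=-151/140, M4=0
seg 0: a=-2, c=M0/2=0, d=(M1−M0)/(6·2)=-127/3360, b=Δ0−h0·(2M0+M1)/6=967/840
seg 1: a=0, c=M1/2=-127/560, d=(M2−M1)/(6·2)=43/672, b=Δ1−h1·(2M1+M2)/6=293/420
seg 2: a=1, c=M2/2=11/70, d=(M3−M2)/(6·3)=-13/168, b=Δ2−h2·(2M2+M3)/6=67/120
seg 3: a=2, c=M3/2=-151/280, d=(M4−M3)/(6·3)=151/2520, b=Δ3−h3·(2M3+M4)/6=-247/420
t_q=31/4 → seg 3, τ=3/4; S=2+-247/420·τ+-151/280·τ²+151/2520·τ³=3279/2560

  seg 0: a=-2 b=967/840 c=0 d=-127/3360
  seg 1: a=0 b=293/420 c=-127/560 d=43/672
  seg 2: a=1 b=67/120 c=11/70 d=-13/168
  seg 3: a=2 b=-247/420 c=-151/280 d=151/2520
S(31/4) = 3279/2560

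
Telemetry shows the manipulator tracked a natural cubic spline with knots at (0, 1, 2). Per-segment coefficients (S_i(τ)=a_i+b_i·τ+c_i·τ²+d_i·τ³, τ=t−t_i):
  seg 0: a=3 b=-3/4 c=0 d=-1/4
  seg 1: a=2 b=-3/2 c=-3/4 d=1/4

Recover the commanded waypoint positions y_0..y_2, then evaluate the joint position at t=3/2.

y_0 = S_0(0) = a_0 = 3
y_1 = S_1(0) = a_1 = 2
y_2 = S_1(1) = 0
t_q=3/2 is in segment 1 (τ=1/2); S_1(τ)=35/32

y_0=3 y_1=2 y_2=0
S(3/2) = 35/32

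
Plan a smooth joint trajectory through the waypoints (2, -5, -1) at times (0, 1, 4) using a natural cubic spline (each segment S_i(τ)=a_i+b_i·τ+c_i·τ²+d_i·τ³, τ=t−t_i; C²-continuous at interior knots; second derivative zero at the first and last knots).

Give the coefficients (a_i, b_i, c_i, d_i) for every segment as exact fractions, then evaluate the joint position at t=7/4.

  seg 0: a=2 b=-193/24 c=0 d=25/24
  seg 1: a=-5 b=-59/12 c=25/8 d=-25/72
S(7/4) = -3623/512

Δ: Δ0=-7, Δ1=4/3
row 1: diag=8, rhs=50; c'=3/8, d'=25/4
back: M1=25/4
M: M0=0, M1=25/4, M2=0
seg 0: a=2, c=M0/2=0, d=(M1−M0)/(6·1)=25/24, b=Δ0−h0·(2M0+M1)/6=-193/24
seg 1: a=-5, c=M1/2=25/8, d=(M2−M1)/(6·3)=-25/72, b=Δ1−h1·(2M1+M2)/6=-59/12
t_q=7/4 → seg 1, τ=3/4; S=-5+-59/12·τ+25/8·τ²+-25/72·τ³=-3623/512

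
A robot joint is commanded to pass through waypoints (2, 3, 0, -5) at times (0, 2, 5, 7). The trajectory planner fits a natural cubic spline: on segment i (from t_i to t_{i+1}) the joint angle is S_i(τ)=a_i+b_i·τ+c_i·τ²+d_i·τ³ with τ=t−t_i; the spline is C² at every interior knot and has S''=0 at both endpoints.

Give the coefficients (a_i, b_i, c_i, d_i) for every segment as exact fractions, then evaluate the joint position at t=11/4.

  seg 0: a=2 b=19/26 c=0 d=-3/52
  seg 1: a=3 b=1/26 c=-9/26 d=0
  seg 2: a=0 b=-53/26 c=-9/26 d=3/52
S(11/4) = 1179/416

Δ: Δ0=1/2, Δ1=-1, Δ2=-5/2
row 1: diag=10, rhs=-9; c'=3/10, d'=-9/10
row 2: denom=10−3·3/10=91/10; d'=(-9−3·-9/10)/(91/10)=-9/13
back: M2=-9/13
back: M1=-9/10−3/10·-9/13=-9/13
M: M0=0, M1=-9/13, M2=-9/13, M3=0
seg 0: a=2, c=M0/2=0, d=(M1−M0)/(6·2)=-3/52, b=Δ0−h0·(2M0+M1)/6=19/26
seg 1: a=3, c=M1/2=-9/26, d=(M2−M1)/(6·3)=0, b=Δ1−h1·(2M1+M2)/6=1/26
seg 2: a=0, c=M2/2=-9/26, d=(M3−M2)/(6·2)=3/52, b=Δ2−h2·(2M2+M3)/6=-53/26
t_q=11/4 → seg 1, τ=3/4; S=3+1/26·τ+-9/26·τ²+0·τ³=1179/416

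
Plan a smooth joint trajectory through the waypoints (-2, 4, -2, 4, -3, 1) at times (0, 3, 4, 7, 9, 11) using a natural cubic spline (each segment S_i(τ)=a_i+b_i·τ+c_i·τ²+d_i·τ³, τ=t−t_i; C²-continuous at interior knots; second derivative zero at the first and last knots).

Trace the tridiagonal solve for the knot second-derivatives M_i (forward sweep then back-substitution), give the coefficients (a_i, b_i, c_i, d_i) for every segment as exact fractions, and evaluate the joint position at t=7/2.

Δ: Δ0=2, Δ1=-6, Δ2=2, Δ3=-7/2, Δ4=2
row 1: diag=8, rhs=-48; c'=1/8, d'=-6
row 2: denom=8−1·1/8=63/8; d'=(48−1·-6)/(63/8)=48/7
row 3: denom=10−3·8/21=62/7; d'=(-33−3·48/7)/(62/7)=-375/62
row 4: denom=8−2·7/31=234/31; d'=(33−2·-375/62)/(234/31)=233/39
back: M4=233/39
back: M3=-375/62−7/31·233/39=-577/78
back: M2=48/7−8/21·-577/78=1132/117
back: M1=-6−1/8·1132/117=-1687/234
M: M0=0, M1=-1687/234, M2=1132/117, M3=-577/78, M4=233/39, M5=0
seg 0: a=-2, c=M0/2=0, d=(M1−M0)/(6·3)=-1687/4212, b=Δ0−h0·(2M0+M1)/6=2623/468
seg 1: a=4, c=M1/2=-1687/468, d=(M2−M1)/(6·1)=439/156, b=Δ1−h1·(2M1+M2)/6=-1219/234
seg 2: a=-2, c=M2/2=566/117, d=(M3−M2)/(6·3)=-3995/4212, b=Δ2−h2·(2M2+M3)/6=-1861/468
seg 3: a=4, c=M3/2=-577/156, d=(M4−M3)/(6·2)=1043/936, b=Δ3−h3·(2M3+M4)/6=-131/234
seg 4: a=-3, c=M4/2=233/78, d=(M5−M4)/(6·2)=-233/468, b=Δ4−h4·(2M4+M5)/6=-232/117
t_q=7/2 → seg 1, τ=1/2; S=4+-1219/234·τ+-1687/468·τ²+439/156·τ³=3167/3744

  seg 0: a=-2 b=2623/468 c=0 d=-1687/4212
  seg 1: a=4 b=-1219/234 c=-1687/468 d=439/156
  seg 2: a=-2 b=-1861/468 c=566/117 d=-3995/4212
  seg 3: a=4 b=-131/234 c=-577/156 d=1043/936
  seg 4: a=-3 b=-232/117 c=233/78 d=-233/468
S(7/2) = 3167/3744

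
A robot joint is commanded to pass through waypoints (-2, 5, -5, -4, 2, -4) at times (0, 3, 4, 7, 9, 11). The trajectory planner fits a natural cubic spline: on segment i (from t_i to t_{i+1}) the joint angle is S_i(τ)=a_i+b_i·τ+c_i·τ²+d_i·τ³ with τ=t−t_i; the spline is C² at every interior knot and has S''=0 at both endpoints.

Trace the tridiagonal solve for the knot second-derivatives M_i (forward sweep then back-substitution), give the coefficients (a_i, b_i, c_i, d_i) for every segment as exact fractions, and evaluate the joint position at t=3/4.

  seg 0: a=-2 b=881/117 c=0 d=-608/1053
  seg 1: a=5 b=-943/117 c=-608/117 d=127/39
  seg 2: a=-5 b=-1016/117 c=535/117 d=-550/1053
  seg 3: a=-4 b=544/117 c=-5/39 d=-163/468
  seg 4: a=2 b=-5/117 c=-173/78 d=173/468
S(3/4) = 177/52

Δ: Δ0=7/3, Δ1=-10, Δ2=1/3, Δ3=3, Δ4=-3
row 1: diag=8, rhs=-74; c'=1/8, d'=-37/4
row 2: denom=8−1·1/8=63/8; d'=(62−1·-37/4)/(63/8)=190/21
row 3: denom=10−3·8/21=62/7; d'=(16−3·190/21)/(62/7)=-39/31
row 4: denom=8−2·7/31=234/31; d'=(-36−2·-39/31)/(234/31)=-173/39
back: M4=-173/39
back: M3=-39/31−7/31·-173/39=-10/39
back: M2=190/21−8/21·-10/39=1070/117
back: M1=-37/4−1/8·1070/117=-1216/117
M: M0=0, M1=-1216/117, M2=1070/117, M3=-10/39, M4=-173/39, M5=0
seg 0: a=-2, c=M0/2=0, d=(M1−M0)/(6·3)=-608/1053, b=Δ0−h0·(2M0+M1)/6=881/117
seg 1: a=5, c=M1/2=-608/117, d=(M2−M1)/(6·1)=127/39, b=Δ1−h1·(2M1+M2)/6=-943/117
seg 2: a=-5, c=M2/2=535/117, d=(M3−M2)/(6·3)=-550/1053, b=Δ2−h2·(2M2+M3)/6=-1016/117
seg 3: a=-4, c=M3/2=-5/39, d=(M4−M3)/(6·2)=-163/468, b=Δ3−h3·(2M3+M4)/6=544/117
seg 4: a=2, c=M4/2=-173/78, d=(M5−M4)/(6·2)=173/468, b=Δ4−h4·(2M4+M5)/6=-5/117
t_q=3/4 → seg 0, τ=3/4; S=-2+881/117·τ+0·τ²+-608/1053·τ³=177/52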